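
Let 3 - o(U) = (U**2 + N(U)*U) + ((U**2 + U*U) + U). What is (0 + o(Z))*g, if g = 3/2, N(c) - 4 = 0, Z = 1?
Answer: -15/2 ≈ -7.5000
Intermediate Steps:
N(c) = 4 (N(c) = 4 + 0 = 4)
o(U) = 3 - 5*U - 3*U**2 (o(U) = 3 - ((U**2 + 4*U) + ((U**2 + U*U) + U)) = 3 - ((U**2 + 4*U) + ((U**2 + U**2) + U)) = 3 - ((U**2 + 4*U) + (2*U**2 + U)) = 3 - ((U**2 + 4*U) + (U + 2*U**2)) = 3 - (3*U**2 + 5*U) = 3 + (-5*U - 3*U**2) = 3 - 5*U - 3*U**2)
g = 3/2 (g = 3*(1/2) = 3/2 ≈ 1.5000)
(0 + o(Z))*g = (0 + (3 - 5*1 - 3*1**2))*(3/2) = (0 + (3 - 5 - 3*1))*(3/2) = (0 + (3 - 5 - 3))*(3/2) = (0 - 5)*(3/2) = -5*3/2 = -15/2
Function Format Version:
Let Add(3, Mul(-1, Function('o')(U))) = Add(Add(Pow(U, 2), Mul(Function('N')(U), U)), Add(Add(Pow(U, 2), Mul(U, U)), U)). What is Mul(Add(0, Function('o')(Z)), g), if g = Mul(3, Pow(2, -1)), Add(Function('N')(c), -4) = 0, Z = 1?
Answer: Rational(-15, 2) ≈ -7.5000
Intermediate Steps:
Function('N')(c) = 4 (Function('N')(c) = Add(4, 0) = 4)
Function('o')(U) = Add(3, Mul(-5, U), Mul(-3, Pow(U, 2))) (Function('o')(U) = Add(3, Mul(-1, Add(Add(Pow(U, 2), Mul(4, U)), Add(Add(Pow(U, 2), Mul(U, U)), U)))) = Add(3, Mul(-1, Add(Add(Pow(U, 2), Mul(4, U)), Add(Add(Pow(U, 2), Pow(U, 2)), U)))) = Add(3, Mul(-1, Add(Add(Pow(U, 2), Mul(4, U)), Add(Mul(2, Pow(U, 2)), U)))) = Add(3, Mul(-1, Add(Add(Pow(U, 2), Mul(4, U)), Add(U, Mul(2, Pow(U, 2)))))) = Add(3, Mul(-1, Add(Mul(3, Pow(U, 2)), Mul(5, U)))) = Add(3, Add(Mul(-5, U), Mul(-3, Pow(U, 2)))) = Add(3, Mul(-5, U), Mul(-3, Pow(U, 2))))
g = Rational(3, 2) (g = Mul(3, Rational(1, 2)) = Rational(3, 2) ≈ 1.5000)
Mul(Add(0, Function('o')(Z)), g) = Mul(Add(0, Add(3, Mul(-5, 1), Mul(-3, Pow(1, 2)))), Rational(3, 2)) = Mul(Add(0, Add(3, -5, Mul(-3, 1))), Rational(3, 2)) = Mul(Add(0, Add(3, -5, -3)), Rational(3, 2)) = Mul(Add(0, -5), Rational(3, 2)) = Mul(-5, Rational(3, 2)) = Rational(-15, 2)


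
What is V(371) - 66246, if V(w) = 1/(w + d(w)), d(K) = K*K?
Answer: -9142742951/138012 ≈ -66246.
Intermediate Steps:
d(K) = K²
V(w) = 1/(w + w²)
V(371) - 66246 = 1/(371*(1 + 371)) - 66246 = (1/371)/372 - 66246 = (1/371)*(1/372) - 66246 = 1/138012 - 66246 = -9142742951/138012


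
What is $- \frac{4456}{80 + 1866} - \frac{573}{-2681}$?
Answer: $- \frac{773677}{372659} \approx -2.0761$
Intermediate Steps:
$- \frac{4456}{80 + 1866} - \frac{573}{-2681} = - \frac{4456}{1946} - - \frac{573}{2681} = \left(-4456\right) \frac{1}{1946} + \frac{573}{2681} = - \frac{2228}{973} + \frac{573}{2681} = - \frac{773677}{372659}$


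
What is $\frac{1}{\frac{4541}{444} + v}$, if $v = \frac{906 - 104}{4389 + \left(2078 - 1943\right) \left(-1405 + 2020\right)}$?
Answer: $\frac{6468636}{66217177} \approx 0.097688$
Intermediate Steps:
$v = \frac{401}{43707}$ ($v = \frac{802}{4389 + 135 \cdot 615} = \frac{802}{4389 + 83025} = \frac{802}{87414} = 802 \cdot \frac{1}{87414} = \frac{401}{43707} \approx 0.0091747$)
$\frac{1}{\frac{4541}{444} + v} = \frac{1}{\frac{4541}{444} + \frac{401}{43707}} = \frac{1}{\frac{66217177}{6468636}} = \frac{6468636}{66217177}$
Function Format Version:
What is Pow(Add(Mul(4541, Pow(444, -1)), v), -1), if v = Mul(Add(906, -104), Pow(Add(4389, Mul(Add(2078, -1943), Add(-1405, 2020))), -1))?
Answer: Rational(6468636, 66217177) ≈ 0.097688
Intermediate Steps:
v = Rational(401, 43707) (v = Mul(802, Pow(Add(4389, Mul(135, 615)), -1)) = Mul(802, Pow(Add(4389, 83025), -1)) = Mul(802, Pow(87414, -1)) = Mul(802, Rational(1, 87414)) = Rational(401, 43707) ≈ 0.0091747)
Pow(Add(Mul(4541, Pow(444, -1)), v), -1) = Pow(Add(Mul(4541, Pow(444, -1)), Rational(401, 43707)), -1) = Pow(Add(Mul(4541, Rational(1, 444)), Rational(401, 43707)), -1) = Pow(Add(Rational(4541, 444), Rational(401, 43707)), -1) = Pow(Rational(66217177, 6468636), -1) = Rational(6468636, 66217177)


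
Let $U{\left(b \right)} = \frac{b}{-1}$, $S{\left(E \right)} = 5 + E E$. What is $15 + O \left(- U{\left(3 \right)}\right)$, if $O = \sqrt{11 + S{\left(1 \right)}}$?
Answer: $15 + 3 \sqrt{17} \approx 27.369$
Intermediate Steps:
$S{\left(E \right)} = 5 + E^{2}$
$O = \sqrt{17}$ ($O = \sqrt{11 + \left(5 + 1^{2}\right)} = \sqrt{11 + \left(5 + 1\right)} = \sqrt{11 + 6} = \sqrt{17} \approx 4.1231$)
$U{\left(b \right)} = - b$ ($U{\left(b \right)} = b \left(-1\right) = - b$)
$15 + O \left(- U{\left(3 \right)}\right) = 15 + \sqrt{17} \left(- \left(-1\right) 3\right) = 15 + \sqrt{17} \left(\left(-1\right) \left(-3\right)\right) = 15 + \sqrt{17} \cdot 3 = 15 + 3 \sqrt{17}$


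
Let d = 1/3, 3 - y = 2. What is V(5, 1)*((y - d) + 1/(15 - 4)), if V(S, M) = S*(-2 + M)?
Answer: -125/33 ≈ -3.7879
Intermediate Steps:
y = 1 (y = 3 - 1*2 = 3 - 2 = 1)
d = 1/3 ≈ 0.33333
V(5, 1)*((y - d) + 1/(15 - 4)) = (5*(-2 + 1))*((1 - 1*1/3) + 1/(15 - 4)) = (5*(-1))*((1 - 1/3) + 1/11) = -5*(2/3 + 1/11) = -5*25/33 = -125/33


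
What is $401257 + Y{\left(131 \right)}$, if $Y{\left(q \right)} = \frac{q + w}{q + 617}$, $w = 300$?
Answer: $\frac{300140667}{748} \approx 4.0126 \cdot 10^{5}$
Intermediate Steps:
$Y{\left(q \right)} = \frac{300 + q}{617 + q}$ ($Y{\left(q \right)} = \frac{q + 300}{q + 617} = \frac{300 + q}{617 + q}$)
$401257 + Y{\left(131 \right)} = 401257 + \frac{300 + 131}{617 + 131} = 401257 + \frac{1}{748} \cdot 431 = 401257 + \frac{431}{748} = \frac{300140667}{748}$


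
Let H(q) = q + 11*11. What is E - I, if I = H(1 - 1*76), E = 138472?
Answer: 138426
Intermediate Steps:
H(q) = 121 + q (H(q) = q + 121 = 121 + q)
I = 46 (I = 121 + (1 - 1*76) = 121 + (1 - 76) = 121 - 75 = 46)
E - I = 138472 - 1*46 = 138472 - 46 = 138426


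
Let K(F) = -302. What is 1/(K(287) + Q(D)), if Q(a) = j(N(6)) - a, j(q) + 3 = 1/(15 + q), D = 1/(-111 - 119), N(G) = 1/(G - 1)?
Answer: -8740/2665087 ≈ -0.0032794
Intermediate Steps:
N(G) = 1/(-1 + G)
D = -1/230 (D = 1/(-230) = -1/230 ≈ -0.0043478)
j(q) = -3 + 1/(15 + q)
Q(a) = -223/76 - a (Q(a) = (-44 - 3/(-1 + 6))/(15 + 1/(-1 + 6)) - a = (-44 - 3/5)/(15 + 1/5) - a = (-44 - 3*⅕)/(15 + ⅕) - a = (-44 - ⅗)/(76/5) - a = (5/76)*(-223/5) - a = -223/76 - a)
1/(K(287) + Q(D)) = 1/(-302 + (-223/76 - 1*(-1/230))) = 1/(-302 + (-223/76 + 1/230)) = 1/(-302 - 25607/8740) = 1/(-2665087/8740) = -8740/2665087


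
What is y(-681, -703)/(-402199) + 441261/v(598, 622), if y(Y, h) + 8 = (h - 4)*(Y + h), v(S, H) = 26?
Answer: 177449292459/10457174 ≈ 16969.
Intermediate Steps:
y(Y, h) = -8 + (-4 + h)*(Y + h) (y(Y, h) = -8 + (h - 4)*(Y + h) = -8 + (-4 + h)*(Y + h))
y(-681, -703)/(-402199) + 441261/v(598, 622) = (-8 + (-703)² - 4*(-681) - 4*(-703) - 681*(-703))/(-402199) + 441261/26 = (-8 + 494209 + 2724 + 2812 + 478743)*(-1/402199) + 441261*(1/26) = 978480*(-1/402199) + 441261/26 = -978480/402199 + 441261/26 = 177449292459/10457174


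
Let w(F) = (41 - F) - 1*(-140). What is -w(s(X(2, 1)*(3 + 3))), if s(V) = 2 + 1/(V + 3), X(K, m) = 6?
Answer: -6980/39 ≈ -178.97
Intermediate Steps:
s(V) = 2 + 1/(3 + V)
w(F) = 181 - F (w(F) = (41 - F) + 140 = 181 - F)
-w(s(X(2, 1)*(3 + 3))) = -(181 - (7 + 2*(6*(3 + 3)))/(3 + 6*(3 + 3))) = -(181 - (7 + 2*(6*6))/(3 + 6*6)) = -(181 - (7 + 2*36)/(3 + 36)) = -(181 - (7 + 72)/39) = -(181 - 79/39) = -1*6980/39 = -6980/39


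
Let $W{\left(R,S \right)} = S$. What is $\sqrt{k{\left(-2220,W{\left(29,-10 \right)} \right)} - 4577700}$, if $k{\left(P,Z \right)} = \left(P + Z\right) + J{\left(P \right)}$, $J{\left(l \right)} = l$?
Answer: $5 i \sqrt{183286} \approx 2140.6 i$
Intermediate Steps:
$k{\left(P,Z \right)} = Z + 2 P$ ($k{\left(P,Z \right)} = \left(P + Z\right) + P = Z + 2 P$)
$\sqrt{k{\left(-2220,W{\left(29,-10 \right)} \right)} - 4577700} = \sqrt{\left(-10 + 2 \left(-2220\right)\right) - 4577700} = \sqrt{\left(-10 - 4440\right) - 4577700} = \sqrt{-4450 - 4577700} = \sqrt{-4582150} = 5 i \sqrt{183286}$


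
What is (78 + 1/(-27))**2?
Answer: 4431025/729 ≈ 6078.2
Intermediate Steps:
(78 + 1/(-27))**2 = (78 - 1/27)**2 = (2105/27)**2 = 4431025/729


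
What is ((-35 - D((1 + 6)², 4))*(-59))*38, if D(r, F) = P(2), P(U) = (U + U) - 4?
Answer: 78470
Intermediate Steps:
P(U) = -4 + 2*U (P(U) = 2*U - 4 = -4 + 2*U)
D(r, F) = 0 (D(r, F) = -4 + 2*2 = -4 + 4 = 0)
((-35 - D((1 + 6)², 4))*(-59))*38 = ((-35 - 1*0)*(-59))*38 = ((-35 + 0)*(-59))*38 = -35*(-59)*38 = 2065*38 = 78470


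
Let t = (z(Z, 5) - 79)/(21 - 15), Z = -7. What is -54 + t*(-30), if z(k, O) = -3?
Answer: 356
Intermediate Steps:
t = -41/3 (t = (-3 - 79)/(21 - 15) = -82/6 = -82*⅙ = -41/3 ≈ -13.667)
-54 + t*(-30) = -54 - 41/3*(-30) = -54 + 410 = 356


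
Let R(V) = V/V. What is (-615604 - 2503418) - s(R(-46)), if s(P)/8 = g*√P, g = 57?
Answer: -3119478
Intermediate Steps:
R(V) = 1
s(P) = 456*√P (s(P) = 8*(57*√P) = 456*√P)
(-615604 - 2503418) - s(R(-46)) = (-615604 - 2503418) - 456*√1 = -3119022 - 456 = -3119478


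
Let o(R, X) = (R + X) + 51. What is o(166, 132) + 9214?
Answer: 9563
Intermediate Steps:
o(R, X) = 51 + R + X
o(166, 132) + 9214 = (51 + 166 + 132) + 9214 = 349 + 9214 = 9563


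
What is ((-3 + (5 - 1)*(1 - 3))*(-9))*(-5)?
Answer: -495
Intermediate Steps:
((-3 + (5 - 1)*(1 - 3))*(-9))*(-5) = ((-3 + 4*(-2))*(-9))*(-5) = ((-3 - 8)*(-9))*(-5) = -11*(-9)*(-5) = 99*(-5) = -495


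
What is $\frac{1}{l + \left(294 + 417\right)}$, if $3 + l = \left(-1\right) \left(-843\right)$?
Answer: $\frac{1}{1551} \approx 0.00064475$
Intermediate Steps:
$l = 840$ ($l = -3 - -843 = -3 + 843 = 840$)
$\frac{1}{l + \left(294 + 417\right)} = \frac{1}{840 + \left(294 + 417\right)} = \frac{1}{840 + 711} = \frac{1}{1551}$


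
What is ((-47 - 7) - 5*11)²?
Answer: 11881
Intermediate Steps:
((-47 - 7) - 5*11)² = (-54 - 55)² = (-109)² = 11881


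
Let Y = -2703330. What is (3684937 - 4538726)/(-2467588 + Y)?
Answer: 853789/5170918 ≈ 0.16511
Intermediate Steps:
(3684937 - 4538726)/(-2467588 + Y) = (3684937 - 4538726)/(-2467588 - 2703330) = -853789/(-5170918) = -853789*(-1/5170918) = 853789/5170918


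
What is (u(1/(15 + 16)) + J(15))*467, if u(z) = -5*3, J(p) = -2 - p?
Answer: -14944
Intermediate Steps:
u(z) = -15
(u(1/(15 + 16)) + J(15))*467 = (-15 + (-2 - 1*15))*467 = (-15 + (-2 - 15))*467 = (-15 - 17)*467 = -32*467 = -14944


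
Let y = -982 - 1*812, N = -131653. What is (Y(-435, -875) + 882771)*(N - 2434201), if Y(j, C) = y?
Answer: -2260458359358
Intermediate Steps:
y = -1794 (y = -982 - 812 = -1794)
Y(j, C) = -1794
(Y(-435, -875) + 882771)*(N - 2434201) = (-1794 + 882771)*(-131653 - 2434201) = 880977*(-2565854) = -2260458359358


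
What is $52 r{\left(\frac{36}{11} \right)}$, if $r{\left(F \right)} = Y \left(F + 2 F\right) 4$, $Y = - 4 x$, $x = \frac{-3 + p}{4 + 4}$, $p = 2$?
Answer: $\frac{11232}{11} \approx 1021.1$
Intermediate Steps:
$x = - \frac{1}{8}$ ($x = \frac{-3 + 2}{4 + 4} = - \frac{1}{8} \approx -0.125$)
$Y = \frac{1}{2}$ ($Y = \left(-4\right) \left(- \frac{1}{8}\right) = \frac{1}{2} \approx 0.5$)
$r{\left(F \right)} = 6 F$ ($r{\left(F \right)} = \frac{\left(F + 2 F\right) 4}{2} = \frac{3 F 4}{2} = \frac{12 F}{2} = 6 F$)
$52 r{\left(\frac{36}{11} \right)} = 52 \cdot 6 \cdot \frac{36}{11} = 52 \cdot \frac{216}{11} = \frac{11232}{11}$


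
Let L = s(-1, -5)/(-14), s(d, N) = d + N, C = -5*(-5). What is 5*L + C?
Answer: 190/7 ≈ 27.143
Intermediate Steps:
C = 25
s(d, N) = N + d
L = 3/7 (L = (-5 - 1)/(-14) = -6*(-1/14) = 3/7 ≈ 0.42857)
5*L + C = 5*(3/7) + 25 = 15/7 + 25 = 190/7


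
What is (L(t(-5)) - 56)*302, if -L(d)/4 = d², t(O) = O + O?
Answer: -137712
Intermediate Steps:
t(O) = 2*O
L(d) = -4*d²
(L(t(-5)) - 56)*302 = (-4*(2*(-5))² - 56)*302 = (-4*(-10)² - 56)*302 = (-4*100 - 56)*302 = (-400 - 56)*302 = -456*302 = -137712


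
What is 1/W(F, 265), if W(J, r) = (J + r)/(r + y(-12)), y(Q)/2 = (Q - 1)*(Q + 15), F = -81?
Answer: 187/184 ≈ 1.0163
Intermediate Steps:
y(Q) = 2*(-1 + Q)*(15 + Q) (y(Q) = 2*((Q - 1)*(Q + 15)) = 2*((-1 + Q)*(15 + Q)) = 2*(-1 + Q)*(15 + Q))
W(J, r) = (J + r)/(-78 + r) (W(J, r) = (J + r)/(r + (-30 + 2*(-12)² + 28*(-12))) = (J + r)/(r + (-30 + 2*144 - 336)) = (J + r)/(r + (-30 + 288 - 336)) = (J + r)/(r - 78) = (J + r)/(-78 + r))
1/W(F, 265) = 1/((-81 + 265)/(-78 + 265)) = 1/(184/187) = 187/184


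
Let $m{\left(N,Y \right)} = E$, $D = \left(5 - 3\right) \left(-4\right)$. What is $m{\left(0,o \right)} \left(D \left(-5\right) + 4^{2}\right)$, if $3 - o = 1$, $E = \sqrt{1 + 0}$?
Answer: $56$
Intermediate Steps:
$D = -8$ ($D = 2 \left(-4\right) = -8$)
$E = 1$ ($E = \sqrt{1} = 1$)
$o = 2$ ($o = 3 - 1 = 2$)
$m{\left(N,Y \right)} = 1$
$m{\left(0,o \right)} \left(D \left(-5\right) + 4^{2}\right) = 1 \left(\left(-8\right) \left(-5\right) + 4^{2}\right) = 1 \left(40 + 16\right) = 1 \cdot 56 = 56$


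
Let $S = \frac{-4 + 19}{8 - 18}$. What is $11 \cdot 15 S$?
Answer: $- \frac{495}{2} \approx -247.5$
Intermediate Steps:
$S = - \frac{3}{2}$ ($S = \frac{15}{-10} = 15 \left(- \frac{1}{10}\right) = - \frac{3}{2} \approx -1.5$)
$11 \cdot 15 S = 11 \cdot 15 \left(- \frac{3}{2}\right) = 165 \left(- \frac{3}{2}\right) = - \frac{495}{2}$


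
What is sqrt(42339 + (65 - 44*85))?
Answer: 6*sqrt(1074) ≈ 196.63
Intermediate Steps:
sqrt(42339 + (65 - 44*85)) = sqrt(42339 + (65 - 3740)) = sqrt(42339 - 3675) = sqrt(38664) = 6*sqrt(1074)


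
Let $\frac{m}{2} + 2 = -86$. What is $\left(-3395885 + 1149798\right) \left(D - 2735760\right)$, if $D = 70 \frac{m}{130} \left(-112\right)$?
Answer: $\frac{79571890555952}{13} \approx 6.1209 \cdot 10^{12}$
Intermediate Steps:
$m = -176$ ($m = -4 + 2 \left(-86\right) = -4 - 172 = -176$)
$D = \frac{137984}{13}$ ($D = 70 \left(- \frac{176}{130}\right) \left(-112\right) = 70 \left(\left(-176\right) \frac{1}{130}\right) \left(-112\right) = 70 \left(- \frac{88}{65}\right) \left(-112\right) = \left(- \frac{1232}{13}\right) \left(-112\right) = \frac{137984}{13} \approx 10614.0$)
$\left(-3395885 + 1149798\right) \left(D - 2735760\right) = \left(-3395885 + 1149798\right) \left(\frac{137984}{13} - 2735760\right) = \left(-2246087\right) \left(- \frac{35426896}{13}\right) = \frac{79571890555952}{13}$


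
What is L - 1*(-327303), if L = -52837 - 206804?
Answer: 67662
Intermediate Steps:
L = -259641
L - 1*(-327303) = -259641 - 1*(-327303) = -259641 + 327303 = 67662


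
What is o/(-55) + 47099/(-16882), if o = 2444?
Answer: -43850053/928510 ≈ -47.226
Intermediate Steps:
o/(-55) + 47099/(-16882) = 2444/(-55) + 47099/(-16882) = 2444*(-1/55) + 47099*(-1/16882) = -2444/55 - 47099/16882 = -43850053/928510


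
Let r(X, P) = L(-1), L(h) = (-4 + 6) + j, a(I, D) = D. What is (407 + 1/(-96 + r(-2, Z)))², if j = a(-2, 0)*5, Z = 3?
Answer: 1463598049/8836 ≈ 1.6564e+5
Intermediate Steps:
j = 0 (j = 0*5 = 0)
L(h) = 2 (L(h) = (-4 + 6) + 0 = 2 + 0 = 2)
r(X, P) = 2
(407 + 1/(-96 + r(-2, Z)))² = (407 + 1/(-96 + 2))² = (407 + 1/(-94))² = (407 - 1/94)² = (38257/94)² = 1463598049/8836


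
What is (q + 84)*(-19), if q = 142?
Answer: -4294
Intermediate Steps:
(q + 84)*(-19) = (142 + 84)*(-19) = 226*(-19) = -4294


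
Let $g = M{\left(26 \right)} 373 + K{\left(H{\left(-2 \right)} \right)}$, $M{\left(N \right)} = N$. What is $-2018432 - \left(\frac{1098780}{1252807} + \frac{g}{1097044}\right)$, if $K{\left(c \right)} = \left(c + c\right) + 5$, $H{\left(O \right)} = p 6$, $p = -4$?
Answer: $- \frac{2774102675828885361}{1374384402508} \approx -2.0184 \cdot 10^{6}$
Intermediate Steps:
$H{\left(O \right)} = -24$ ($H{\left(O \right)} = \left(-4\right) 6 = -24$)
$K{\left(c \right)} = 5 + 2 c$ ($K{\left(c \right)} = 2 c + 5 = 5 + 2 c$)
$g = 9655$ ($g = 26 \cdot 373 + \left(5 + 2 \left(-24\right)\right) = 9698 + \left(5 - 48\right) = 9698 - 43 = 9655$)
$-2018432 - \left(\frac{1098780}{1252807} + \frac{g}{1097044}\right) = -2018432 - \left(\frac{1098780}{1252807} + \frac{9655}{1097044}\right) = -2018432 - \frac{1217505857905}{1374384402508} = - \frac{2774102675828885361}{1374384402508}$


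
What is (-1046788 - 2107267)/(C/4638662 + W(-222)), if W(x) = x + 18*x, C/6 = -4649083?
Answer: 7315297537205/9796885407 ≈ 746.70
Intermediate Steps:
C = -27894498 (C = 6*(-4649083) = -27894498)
W(x) = 19*x
(-1046788 - 2107267)/(C/4638662 + W(-222)) = (-1046788 - 2107267)/(-27894498/4638662 + 19*(-222)) = -3154055/(-27894498*1/4638662 - 4218) = -3154055/(-13947249/2319331 - 4218) = -3154055/(-9796885407/2319331) = -3154055*(-2319331/9796885407) = 7315297537205/9796885407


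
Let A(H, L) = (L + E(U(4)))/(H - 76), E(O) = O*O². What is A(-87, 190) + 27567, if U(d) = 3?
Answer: 4493204/163 ≈ 27566.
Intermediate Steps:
E(O) = O³
A(H, L) = (27 + L)/(-76 + H) (A(H, L) = (L + 3³)/(H - 76) = (L + 27)/(-76 + H) = (27 + L)/(-76 + H))
A(-87, 190) + 27567 = (27 + 190)/(-76 - 87) + 27567 = 217/(-163) + 27567 = -1/163*217 + 27567 = -217/163 + 27567 = 4493204/163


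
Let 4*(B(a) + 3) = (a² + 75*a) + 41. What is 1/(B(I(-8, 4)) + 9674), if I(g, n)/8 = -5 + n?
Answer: 4/38189 ≈ 0.00010474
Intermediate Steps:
I(g, n) = -40 + 8*n (I(g, n) = 8*(-5 + n) = -40 + 8*n)
B(a) = 29/4 + a²/4 + 75*a/4 (B(a) = -3 + ((a² + 75*a) + 41)/4 = -3 + (41 + a² + 75*a)/4 = -3 + (41/4 + a²/4 + 75*a/4) = 29/4 + a²/4 + 75*a/4)
1/(B(I(-8, 4)) + 9674) = 1/((29/4 + (-40 + 8*4)²/4 + 75*(-40 + 8*4)/4) + 9674) = 1/((29/4 + (-40 + 32)²/4 + 75*(-40 + 32)/4) + 9674) = 1/((29/4 + (¼)*(-8)² + (75/4)*(-8)) + 9674) = 1/((29/4 + (¼)*64 - 150) + 9674) = 1/((29/4 + 16 - 150) + 9674) = 1/(-507/4 + 9674) = 1/(38189/4) = 4/38189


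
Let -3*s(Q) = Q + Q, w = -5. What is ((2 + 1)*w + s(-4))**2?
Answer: 1369/9 ≈ 152.11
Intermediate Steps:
s(Q) = -2*Q/3 (s(Q) = -(Q + Q)/3 = -2*Q/3)
((2 + 1)*w + s(-4))**2 = ((2 + 1)*(-5) - 2/3*(-4))**2 = (3*(-5) + 8/3)**2 = (-15 + 8/3)**2 = (-37/3)**2 = 1369/9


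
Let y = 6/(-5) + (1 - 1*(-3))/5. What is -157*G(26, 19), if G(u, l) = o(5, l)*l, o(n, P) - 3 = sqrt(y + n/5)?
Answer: -8949 - 2983*sqrt(15)/5 ≈ -11260.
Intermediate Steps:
y = -2/5 (y = 6*(-1/5) + (1 + 3)*(1/5) = -6/5 + 4*(1/5) = -6/5 + 4/5 = -2/5 ≈ -0.40000)
o(n, P) = 3 + sqrt(-2/5 + n/5)
G(u, l) = l*(3 + sqrt(15)/5) (G(u, l) = (3 + sqrt(-10 + 5*5)/5)*l = (3 + sqrt(-10 + 25)/5)*l = (3 + sqrt(15)/5)*l = l*(3 + sqrt(15)/5))
-157*G(26, 19) = -157*19*(15 + sqrt(15))/5 = -157*(57 + 19*sqrt(15)/5) = -8949 - 2983*sqrt(15)/5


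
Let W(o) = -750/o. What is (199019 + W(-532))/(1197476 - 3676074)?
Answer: -52939429/659307068 ≈ -0.080296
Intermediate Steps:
(199019 + W(-532))/(1197476 - 3676074) = (199019 - 750/(-532))/(1197476 - 3676074) = (199019 - 750*(-1/532))/(-2478598) = (199019 + 375/266)*(-1/2478598) = (52939429/266)*(-1/2478598) = -52939429/659307068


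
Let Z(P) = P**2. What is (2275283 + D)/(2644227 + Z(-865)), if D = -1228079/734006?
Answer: 1670070145619/2490080122712 ≈ 0.67069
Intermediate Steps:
D = -1228079/734006 (D = -1228079*1/734006 = -1228079/734006 ≈ -1.6731)
(2275283 + D)/(2644227 + Z(-865)) = (2275283 - 1228079/734006)/(2644227 + (-865)**2) = 1670070145619/(734006*(2644227 + 748225)) = (1670070145619/734006)/3392452 = (1670070145619/734006)*(1/3392452) = 1670070145619/2490080122712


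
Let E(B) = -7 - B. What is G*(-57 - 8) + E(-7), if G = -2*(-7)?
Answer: -910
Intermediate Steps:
G = 14
G*(-57 - 8) + E(-7) = 14*(-57 - 8) + (-7 - 1*(-7)) = 14*(-65) + (-7 + 7) = -910 + 0 = -910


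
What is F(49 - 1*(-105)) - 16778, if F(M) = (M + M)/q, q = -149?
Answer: -2500230/149 ≈ -16780.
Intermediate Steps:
F(M) = -2*M/149 (F(M) = (M + M)/(-149) = (2*M)*(-1/149) = -2*M/149)
F(49 - 1*(-105)) - 16778 = -2*(49 - 1*(-105))/149 - 16778 = -2*(49 + 105)/149 - 16778 = -2/149*154 - 16778 = -308/149 - 16778 = -2500230/149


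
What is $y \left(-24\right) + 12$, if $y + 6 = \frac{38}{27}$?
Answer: $\frac{1100}{9} \approx 122.22$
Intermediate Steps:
$y = - \frac{124}{27}$ ($y = -6 + \frac{38}{27} = - \frac{124}{27} \approx -4.5926$)
$y \left(-24\right) + 12 = \left(- \frac{124}{27}\right) \left(-24\right) + 12 = \frac{992}{9} + 12 = \frac{1100}{9}$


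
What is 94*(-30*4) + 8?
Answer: -11272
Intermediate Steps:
94*(-30*4) + 8 = 94*(-120) + 8 = -11280 + 8 = -11272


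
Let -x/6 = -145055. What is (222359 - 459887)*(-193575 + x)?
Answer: -160748261640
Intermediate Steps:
x = 870330 (x = -6*(-145055) = 870330)
(222359 - 459887)*(-193575 + x) = (222359 - 459887)*(-193575 + 870330) = -237528*676755 = -160748261640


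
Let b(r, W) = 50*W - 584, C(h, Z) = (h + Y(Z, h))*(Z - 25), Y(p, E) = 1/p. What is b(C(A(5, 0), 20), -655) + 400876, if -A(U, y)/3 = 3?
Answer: 367542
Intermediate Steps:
A(U, y) = -9 (A(U, y) = -3*3 = -9)
C(h, Z) = (-25 + Z)*(h + 1/Z) (C(h, Z) = (h + 1/Z)*(Z - 25) = (h + 1/Z)*(-25 + Z) = (-25 + Z)*(h + 1/Z))
b(r, W) = -584 + 50*W
b(C(A(5, 0), 20), -655) + 400876 = (-584 + 50*(-655)) + 400876 = (-584 - 32750) + 400876 = -33334 + 400876 = 367542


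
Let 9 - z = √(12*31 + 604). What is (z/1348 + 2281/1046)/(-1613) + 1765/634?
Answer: 1003064960373/360483350284 + √61/543581 ≈ 2.7826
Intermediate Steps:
z = 9 - 4*√61 (z = 9 - √(12*31 + 604) = 9 - √(372 + 604) = 9 - √976 = 9 - 4*√61 ≈ -22.241)
(z/1348 + 2281/1046)/(-1613) + 1765/634 = ((9 - 4*√61)/1348 + 2281/1046)/(-1613) + 1765/634 = ((9 - 4*√61)*(1/1348) + 2281*(1/1046))*(-1/1613) + 1765*(1/634) = ((9/1348 - √61/337) + 2281/1046)*(-1/1613) + 1765/634 = (1542101/705004 - √61/337)*(-1/1613) + 1765/634 = (-1542101/1137171452 + √61/543581) + 1765/634 = 1003064960373/360483350284 + √61/543581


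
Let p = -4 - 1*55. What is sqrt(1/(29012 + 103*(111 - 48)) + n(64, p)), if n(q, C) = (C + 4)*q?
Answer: I*sqrt(4436329888019)/35501 ≈ 59.33*I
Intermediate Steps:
p = -59 (p = -4 - 55 = -59)
n(q, C) = q*(4 + C) (n(q, C) = (4 + C)*q = q*(4 + C))
sqrt(1/(29012 + 103*(111 - 48)) + n(64, p)) = sqrt(1/(29012 + 103*(111 - 48)) + 64*(4 - 59)) = sqrt(1/(29012 + 103*63) + 64*(-55)) = sqrt(1/(29012 + 6489) - 3520) = sqrt(1/35501 - 3520) = sqrt(-124963519/35501) = I*sqrt(4436329888019)/35501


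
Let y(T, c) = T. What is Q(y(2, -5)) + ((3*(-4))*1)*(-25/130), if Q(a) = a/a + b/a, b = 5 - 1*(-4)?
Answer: 203/26 ≈ 7.8077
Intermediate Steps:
b = 9 (b = 5 + 4 = 9)
Q(a) = 1 + 9/a (Q(a) = a/a + 9/a = 1 + 9/a)
Q(y(2, -5)) + ((3*(-4))*1)*(-25/130) = (9 + 2)/2 + ((3*(-4))*1)*(-25/130) = (1/2)*11 + (-12*1)*(-25*1/130) = 11/2 - 12*(-5/26) = 11/2 + 30/13 = 203/26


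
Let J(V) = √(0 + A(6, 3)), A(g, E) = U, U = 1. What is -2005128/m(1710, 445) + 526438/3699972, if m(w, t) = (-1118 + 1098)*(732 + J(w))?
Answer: 928329379687/6780198690 ≈ 136.92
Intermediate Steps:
A(g, E) = 1
J(V) = 1 (J(V) = √(0 + 1) = √1 = 1)
m(w, t) = -14660 (m(w, t) = (-1118 + 1098)*(732 + 1) = -20*733 = -14660)
-2005128/m(1710, 445) + 526438/3699972 = -2005128/(-14660) + 526438/3699972 = -2005128*(-1/14660) + 526438*(1/3699972) = 501282/3665 + 263219/1849986 = 928329379687/6780198690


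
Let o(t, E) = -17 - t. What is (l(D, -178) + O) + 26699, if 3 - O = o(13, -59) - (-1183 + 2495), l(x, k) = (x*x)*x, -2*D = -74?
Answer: 78697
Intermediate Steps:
D = 37 (D = -1/2*(-74) = 37)
l(x, k) = x**3 (l(x, k) = x**2*x = x**3)
O = 1345 (O = 3 - ((-17 - 1*13) - (-1183 + 2495)) = 3 - ((-17 - 13) - 1*1312) = 3 - (-30 - 1312) = 3 - 1*(-1342) = 3 + 1342 = 1345)
(l(D, -178) + O) + 26699 = (37**3 + 1345) + 26699 = (50653 + 1345) + 26699 = 51998 + 26699 = 78697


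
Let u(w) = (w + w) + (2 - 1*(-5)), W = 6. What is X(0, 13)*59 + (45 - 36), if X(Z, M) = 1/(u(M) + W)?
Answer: 410/39 ≈ 10.513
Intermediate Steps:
u(w) = 7 + 2*w (u(w) = 2*w + (2 + 5) = 2*w + 7 = 7 + 2*w)
X(Z, M) = 1/(13 + 2*M) (X(Z, M) = 1/((7 + 2*M) + 6) = 1/(13 + 2*M))
X(0, 13)*59 + (45 - 36) = 59/(13 + 2*13) + (45 - 36) = 59/(13 + 26) + 9 = 59/39 + 9 = 410/39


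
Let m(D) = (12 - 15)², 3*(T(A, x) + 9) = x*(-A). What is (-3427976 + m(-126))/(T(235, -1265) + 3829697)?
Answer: -10283901/11786339 ≈ -0.87253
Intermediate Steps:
T(A, x) = -9 - A*x/3 (T(A, x) = -9 + (x*(-A))/3 = -9 + (-A*x)/3 = -9 - A*x/3)
m(D) = 9 (m(D) = (-3)² = 9)
(-3427976 + m(-126))/(T(235, -1265) + 3829697) = (-3427976 + 9)/((-9 - ⅓*235*(-1265)) + 3829697) = -3427967/((-9 + 297275/3) + 3829697) = -3427967/(297248/3 + 3829697) = -3427967/11786339/3 = -3427967*3/11786339 = -10283901/11786339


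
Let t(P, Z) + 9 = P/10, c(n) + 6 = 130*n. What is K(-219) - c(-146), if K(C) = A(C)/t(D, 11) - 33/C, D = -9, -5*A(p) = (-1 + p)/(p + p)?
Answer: 37421723/1971 ≈ 18986.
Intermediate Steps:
A(p) = -(-1 + p)/(10*p) (A(p) = -(-1 + p)/(5*(p + p)) = -(-1 + p)/(5*(2*p)) = -(-1 + p)*1/(2*p)/5 = -(-1 + p)/(10*p))
c(n) = -6 + 130*n
t(P, Z) = -9 + P/10
K(C) = -33/C - (1 - C)/(99*C) (K(C) = ((1 - C)/(10*C))/(-9 + (1/10)*(-9)) - 33/C = ((1 - C)/(10*C))/(-9 - 9/10) - 33/C = ((1 - C)/(10*C))/(-99/10) - 33/C = ((1 - C)/(10*C))*(-10/99) - 33/C = -(1 - C)/(99*C) - 33/C = -33/C - (1 - C)/(99*C))
K(-219) - c(-146) = (1/99)*(-3268 - 219)/(-219) - (-6 + 130*(-146)) = (1/99)*(-1/219)*(-3487) - (-6 - 18980) = 317/1971 - 1*(-18986) = 317/1971 + 18986 = 37421723/1971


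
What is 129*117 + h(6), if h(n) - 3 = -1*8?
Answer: 15088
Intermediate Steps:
h(n) = -5 (h(n) = 3 - 1*8 = 3 - 8 = -5)
129*117 + h(6) = 129*117 - 5 = 15093 - 5 = 15088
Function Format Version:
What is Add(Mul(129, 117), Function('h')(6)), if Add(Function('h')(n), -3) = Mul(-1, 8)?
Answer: 15088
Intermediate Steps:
Function('h')(n) = -5 (Function('h')(n) = Add(3, Mul(-1, 8)) = Add(3, -8) = -5)
Add(Mul(129, 117), Function('h')(6)) = Add(Mul(129, 117), -5) = Add(15093, -5) = 15088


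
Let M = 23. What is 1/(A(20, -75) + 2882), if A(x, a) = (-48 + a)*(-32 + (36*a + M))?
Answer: 1/336089 ≈ 2.9754e-6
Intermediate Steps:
A(x, a) = (-48 + a)*(-9 + 36*a) (A(x, a) = (-48 + a)*(-32 + (36*a + 23)) = (-48 + a)*(-32 + (23 + 36*a)) = (-48 + a)*(-9 + 36*a))
1/(A(20, -75) + 2882) = 1/((432 - 1737*(-75) + 36*(-75)²) + 2882) = 1/((432 + 130275 + 36*5625) + 2882) = 1/((432 + 130275 + 202500) + 2882) = 1/(333207 + 2882) = 1/336089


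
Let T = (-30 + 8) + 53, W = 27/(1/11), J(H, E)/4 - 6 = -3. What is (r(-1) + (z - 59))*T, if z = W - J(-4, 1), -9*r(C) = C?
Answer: 63085/9 ≈ 7009.4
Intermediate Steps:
J(H, E) = 12 (J(H, E) = 24 + 4*(-3) = 24 - 12 = 12)
r(C) = -C/9
W = 297 (W = 27/(1/11) = 27*11 = 297)
T = 31 (T = -22 + 53 = 31)
z = 285 (z = 297 - 1*12 = 297 - 12 = 285)
(r(-1) + (z - 59))*T = (-⅑*(-1) + (285 - 59))*31 = (⅑ + 226)*31 = (2035/9)*31 = 63085/9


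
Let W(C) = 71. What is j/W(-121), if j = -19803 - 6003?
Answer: -25806/71 ≈ -363.46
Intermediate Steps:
j = -25806
j/W(-121) = -25806/71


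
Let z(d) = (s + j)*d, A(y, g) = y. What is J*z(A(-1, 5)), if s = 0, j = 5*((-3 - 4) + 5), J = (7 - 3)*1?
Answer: 40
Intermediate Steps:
J = 4 (J = 4*1 = 4)
j = -10 (j = 5*(-7 + 5) = 5*(-2) = -10)
z(d) = -10*d (z(d) = (0 - 10)*d = -10*d)
J*z(A(-1, 5)) = 4*(-10*(-1)) = 4*10 = 40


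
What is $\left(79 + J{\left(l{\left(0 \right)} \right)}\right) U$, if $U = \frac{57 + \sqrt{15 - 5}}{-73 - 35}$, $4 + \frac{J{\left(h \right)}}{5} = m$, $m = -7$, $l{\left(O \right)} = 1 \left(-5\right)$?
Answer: $- \frac{38}{3} - \frac{2 \sqrt{10}}{9} \approx -13.369$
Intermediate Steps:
$l{\left(O \right)} = -5$
$J{\left(h \right)} = -55$ ($J{\left(h \right)} = -20 + 5 \left(-7\right) = -20 - 35 = -55$)
$U = - \frac{19}{36} - \frac{\sqrt{10}}{108}$ ($U = \frac{57 + \sqrt{15 + \left(-17 + 12\right)}}{-108} = \left(57 + \sqrt{15 - 5}\right) \left(- \frac{1}{108}\right) = \left(57 + \sqrt{10}\right) \left(- \frac{1}{108}\right) = - \frac{19}{36} - \frac{\sqrt{10}}{108} \approx -0.55706$)
$\left(79 + J{\left(l{\left(0 \right)} \right)}\right) U = \left(79 - 55\right) \left(- \frac{19}{36} - \frac{\sqrt{10}}{108}\right) = 24 \left(- \frac{19}{36} - \frac{\sqrt{10}}{108}\right) = - \frac{38}{3} - \frac{2 \sqrt{10}}{9}$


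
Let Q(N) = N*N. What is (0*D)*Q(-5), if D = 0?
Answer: 0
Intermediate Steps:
Q(N) = N²
(0*D)*Q(-5) = (0*0)*(-5)² = 0*25 = 0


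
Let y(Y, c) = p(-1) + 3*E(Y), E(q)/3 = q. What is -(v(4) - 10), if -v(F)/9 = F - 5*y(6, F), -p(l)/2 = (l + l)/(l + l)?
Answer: -2294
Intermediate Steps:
E(q) = 3*q
p(l) = -2 (p(l) = -2*(l + l)/(l + l) = -2*2*l/(2*l) = -2*2*l*1/(2*l) = -2*1 = -2)
y(Y, c) = -2 + 9*Y (y(Y, c) = -2 + 3*(3*Y) = -2 + 9*Y)
v(F) = 2340 - 9*F (v(F) = -9*(F - 5*(-2 + 9*6)) = -9*(F - 5*(-2 + 54)) = -9*(F - 5*52) = -9*(F - 260) = -9*(-260 + F) = 2340 - 9*F)
-(v(4) - 10) = -((2340 - 9*4) - 10) = -((2340 - 36) - 10) = -(2304 - 10) = -1*2294 = -2294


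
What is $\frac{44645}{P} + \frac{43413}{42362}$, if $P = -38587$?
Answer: $- \frac{216074059}{1634622494} \approx -0.13219$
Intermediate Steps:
$\frac{44645}{P} + \frac{43413}{42362} = \frac{44645}{-38587} + \frac{43413}{42362} = 44645 \left(- \frac{1}{38587}\right) + 43413 \cdot \frac{1}{42362} = - \frac{44645}{38587} + \frac{43413}{42362} = - \frac{216074059}{1634622494}$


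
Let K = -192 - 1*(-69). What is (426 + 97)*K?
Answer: -64329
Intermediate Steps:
K = -123 (K = -192 + 69 = -123)
(426 + 97)*K = (426 + 97)*(-123) = 523*(-123) = -64329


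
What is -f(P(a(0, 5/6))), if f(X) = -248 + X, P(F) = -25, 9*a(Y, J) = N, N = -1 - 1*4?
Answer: 273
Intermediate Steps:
N = -5 (N = -1 - 4 = -5)
a(Y, J) = -5/9 (a(Y, J) = (1/9)*(-5) = -5/9)
-f(P(a(0, 5/6))) = -(-248 - 25) = -1*(-273) = 273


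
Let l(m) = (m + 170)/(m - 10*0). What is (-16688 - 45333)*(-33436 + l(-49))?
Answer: 101620478185/49 ≈ 2.0739e+9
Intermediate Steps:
l(m) = (170 + m)/m (l(m) = (170 + m)/(m + 0) = (170 + m)/m)
(-16688 - 45333)*(-33436 + l(-49)) = (-16688 - 45333)*(-33436 + (170 - 49)/(-49)) = -62021*(-33436 - 1/49*121) = -62021*(-33436 - 121/49) = -62021*(-1638485/49) = 101620478185/49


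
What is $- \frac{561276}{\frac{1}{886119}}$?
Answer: $-497357327844$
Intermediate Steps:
$- \frac{561276}{\frac{1}{886119}} = - 561276 \frac{1}{\frac{1}{886119}} = \left(-561276\right) 886119 = -497357327844$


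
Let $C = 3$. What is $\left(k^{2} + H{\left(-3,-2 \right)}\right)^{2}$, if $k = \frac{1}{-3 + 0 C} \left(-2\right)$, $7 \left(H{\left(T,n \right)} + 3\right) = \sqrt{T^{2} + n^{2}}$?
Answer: $\frac{26974}{3969} - \frac{46 \sqrt{13}}{63} \approx 4.1635$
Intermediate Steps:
$H{\left(T,n \right)} = -3 + \frac{\sqrt{T^{2} + n^{2}}}{7}$
$k = \frac{2}{3}$ ($k = \frac{1}{-3 + 0 \cdot 3} \left(-2\right) = \frac{1}{-3 + 0} \left(-2\right) = \frac{1}{-3} \left(-2\right) = \left(- \frac{1}{3}\right) \left(-2\right) = \frac{2}{3} \approx 0.66667$)
$\left(k^{2} + H{\left(-3,-2 \right)}\right)^{2} = \left(\left(\frac{2}{3}\right)^{2} - \left(3 - \frac{\sqrt{\left(-3\right)^{2} + \left(-2\right)^{2}}}{7}\right)\right)^{2} = \left(\frac{4}{9} - \left(3 - \frac{\sqrt{9 + 4}}{7}\right)\right)^{2} = \left(\frac{4}{9} - \left(3 - \frac{\sqrt{13}}{7}\right)\right)^{2} = \left(- \frac{23}{9} + \frac{\sqrt{13}}{7}\right)^{2}$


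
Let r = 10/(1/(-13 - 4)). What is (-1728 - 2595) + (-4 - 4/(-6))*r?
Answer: -11269/3 ≈ -3756.3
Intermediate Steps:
r = -170 (r = 10/(1/(-17)) = 10/(-1/17) = 10*(-17) = -170)
(-1728 - 2595) + (-4 - 4/(-6))*r = (-1728 - 2595) + (-4 - 4/(-6))*(-170) = -4323 + (-4 - 4*(-1/6))*(-170) = -4323 + (-4 + 2/3)*(-170) = -4323 - 10/3*(-170) = -4323 + 1700/3 = -11269/3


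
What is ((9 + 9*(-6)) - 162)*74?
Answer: -15318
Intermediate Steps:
((9 + 9*(-6)) - 162)*74 = ((9 - 54) - 162)*74 = (-45 - 162)*74 = -207*74 = -15318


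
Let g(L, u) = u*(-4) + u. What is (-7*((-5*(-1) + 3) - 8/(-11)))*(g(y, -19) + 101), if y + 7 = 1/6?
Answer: -106176/11 ≈ -9652.4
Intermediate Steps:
y = -41/6 (y = -7 + 1/6 = -41/6 ≈ -6.8333)
g(L, u) = -3*u (g(L, u) = -4*u + u = -3*u)
(-7*((-5*(-1) + 3) - 8/(-11)))*(g(y, -19) + 101) = (-7*((-5*(-1) + 3) - 8/(-11)))*(-3*(-19) + 101) = (-7*((5 + 3) - 8*(-1/11)))*(57 + 101) = -7*(8 + 8/11)*158 = -7*96/11*158 = -672/11*158 = -106176/11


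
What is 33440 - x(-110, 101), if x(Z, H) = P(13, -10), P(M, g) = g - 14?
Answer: 33464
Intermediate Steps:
P(M, g) = -14 + g
x(Z, H) = -24 (x(Z, H) = -14 - 10 = -24)
33440 - x(-110, 101) = 33440 - 1*(-24) = 33440 + 24 = 33464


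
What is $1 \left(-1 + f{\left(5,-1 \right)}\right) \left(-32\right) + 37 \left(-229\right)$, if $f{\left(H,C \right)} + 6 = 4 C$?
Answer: $-8121$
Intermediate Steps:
$f{\left(H,C \right)} = -6 + 4 C$
$1 \left(-1 + f{\left(5,-1 \right)}\right) \left(-32\right) + 37 \left(-229\right) = 1 \left(-1 + \left(-6 + 4 \left(-1\right)\right)\right) \left(-32\right) + 37 \left(-229\right) = 1 \left(-1 - 10\right) \left(-32\right) - 8473 = 1 \left(-11\right) \left(-32\right) - 8473 = \left(-11\right) \left(-32\right) - 8473 = 352 - 8473 = -8121$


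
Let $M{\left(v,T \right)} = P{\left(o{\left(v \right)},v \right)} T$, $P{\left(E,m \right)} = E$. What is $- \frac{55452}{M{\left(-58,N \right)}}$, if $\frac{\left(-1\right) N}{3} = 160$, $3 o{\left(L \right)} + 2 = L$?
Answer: $- \frac{4621}{800} \approx -5.7763$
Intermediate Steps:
$o{\left(L \right)} = - \frac{2}{3} + \frac{L}{3}$
$N = -480$ ($N = \left(-3\right) 160 = -480$)
$M{\left(v,T \right)} = T \left(- \frac{2}{3} + \frac{v}{3}\right)$ ($M{\left(v,T \right)} = \left(- \frac{2}{3} + \frac{v}{3}\right) T = T \left(- \frac{2}{3} + \frac{v}{3}\right)$)
$- \frac{55452}{M{\left(-58,N \right)}} = - \frac{55452}{\frac{1}{3} \left(-480\right) \left(-2 - 58\right)} = - \frac{55452}{\frac{1}{3} \left(-480\right) \left(-60\right)} = - \frac{55452}{9600} = \left(-55452\right) \frac{1}{9600} = - \frac{4621}{800}$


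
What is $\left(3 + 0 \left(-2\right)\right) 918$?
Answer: $2754$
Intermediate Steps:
$\left(3 + 0 \left(-2\right)\right) 918 = \left(3 + 0\right) 918 = 3 \cdot 918 = 2754$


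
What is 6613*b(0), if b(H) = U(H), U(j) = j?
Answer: 0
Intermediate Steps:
b(H) = H
6613*b(0) = 6613*0 = 0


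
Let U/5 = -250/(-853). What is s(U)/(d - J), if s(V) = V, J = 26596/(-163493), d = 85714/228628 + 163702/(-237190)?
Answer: -2770607317778987500/288501556922394131 ≈ -9.6034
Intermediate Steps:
U = 1250/853 (U = 5*(-250/(-853)) = 5*(-250*(-1/853)) = 5*(250/853) = 1250/853 ≈ 1.4654)
d = -4274089299/13557068830 (d = 85714*(1/228628) + 163702*(-1/237190) = 42857/114314 - 81851/118595 = -4274089299/13557068830 ≈ -0.31527)
J = -26596/163493 (J = 26596*(-1/163493) = -26596/163493 ≈ -0.16267)
s(U)/(d - J) = 1250/(853*(-4274089299/13557068830 - 1*(-26596/163493))) = 1250/(853*(-4274089299/13557068830 + 26596/163493)) = 1250/(853*(-338219879158727/2216485854223190)) = (1250/853)*(-2216485854223190/338219879158727) = -2770607317778987500/288501556922394131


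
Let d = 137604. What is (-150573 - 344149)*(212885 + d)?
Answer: -173394619058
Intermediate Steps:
(-150573 - 344149)*(212885 + d) = (-150573 - 344149)*(212885 + 137604) = -494722*350489 = -173394619058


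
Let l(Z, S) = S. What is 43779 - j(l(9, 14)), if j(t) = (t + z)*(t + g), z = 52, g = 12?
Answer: 42063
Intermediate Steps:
j(t) = (12 + t)*(52 + t) (j(t) = (t + 52)*(t + 12) = (52 + t)*(12 + t) = (12 + t)*(52 + t))
43779 - j(l(9, 14)) = 43779 - (624 + 14**2 + 64*14) = 43779 - (624 + 196 + 896) = 43779 - 1*1716 = 43779 - 1716 = 42063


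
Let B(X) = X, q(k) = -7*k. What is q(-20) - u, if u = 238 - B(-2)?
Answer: -100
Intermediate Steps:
u = 240 (u = 238 - 1*(-2) = 238 + 2 = 240)
q(-20) - u = -7*(-20) - 1*240 = 140 - 240 = -100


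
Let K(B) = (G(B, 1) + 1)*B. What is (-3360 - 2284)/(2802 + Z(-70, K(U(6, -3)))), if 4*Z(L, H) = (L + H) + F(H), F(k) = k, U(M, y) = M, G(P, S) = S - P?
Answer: -11288/5545 ≈ -2.0357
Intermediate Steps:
K(B) = B*(2 - B) (K(B) = ((1 - B) + 1)*B = (2 - B)*B = B*(2 - B))
Z(L, H) = H/2 + L/4 (Z(L, H) = ((L + H) + H)/4 = ((H + L) + H)/4 = (L + 2*H)/4 = H/2 + L/4)
(-3360 - 2284)/(2802 + Z(-70, K(U(6, -3)))) = (-3360 - 2284)/(2802 + ((6*(2 - 1*6))/2 + (¼)*(-70))) = -5644/(2802 + ((6*(2 - 6))/2 - 35/2)) = -5644/(2802 + ((6*(-4))/2 - 35/2)) = -5644/(2802 + ((½)*(-24) - 35/2)) = -5644/(2802 + (-12 - 35/2)) = -5644/(2802 - 59/2) = -5644/5545/2 = -5644*2/5545 = -11288/5545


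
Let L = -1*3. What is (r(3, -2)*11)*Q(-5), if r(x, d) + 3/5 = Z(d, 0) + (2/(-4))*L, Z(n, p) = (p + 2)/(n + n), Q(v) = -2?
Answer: -44/5 ≈ -8.8000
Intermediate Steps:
Z(n, p) = (2 + p)/(2*n) (Z(n, p) = (2 + p)/((2*n)) = (2 + p)*(1/(2*n)) = (2 + p)/(2*n))
L = -3
r(x, d) = 9/10 + 1/d (r(x, d) = -⅗ + ((2 + 0)/(2*d) + (2/(-4))*(-3)) = -⅗ + ((½)*2/d + (2*(-¼))*(-3)) = -⅗ + (1/d - ½*(-3)) = -⅗ + (1/d + 3/2) = -⅗ + (3/2 + 1/d) = 9/10 + 1/d)
(r(3, -2)*11)*Q(-5) = ((9/10 + 1/(-2))*11)*(-2) = ((9/10 - ½)*11)*(-2) = ((⅖)*11)*(-2) = (22/5)*(-2) = -44/5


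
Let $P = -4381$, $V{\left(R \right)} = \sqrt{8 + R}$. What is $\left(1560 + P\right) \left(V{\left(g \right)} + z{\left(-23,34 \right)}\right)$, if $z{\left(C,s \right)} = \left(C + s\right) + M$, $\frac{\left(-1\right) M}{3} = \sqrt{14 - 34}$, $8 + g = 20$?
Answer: $-31031 - \sqrt{5} \left(5642 - 16926 i\right) \approx -43647.0 + 37848.0 i$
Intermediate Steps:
$g = 12$ ($g = -8 + 20 = 12$)
$M = - 6 i \sqrt{5}$ ($M = - 3 \sqrt{14 - 34} = - 3 \sqrt{-20} = - 3 \cdot 2 i \sqrt{5} = - 6 i \sqrt{5} \approx - 13.416 i$)
$z{\left(C,s \right)} = C + s - 6 i \sqrt{5}$ ($z{\left(C,s \right)} = \left(C + s\right) - 6 i \sqrt{5} = C + s - 6 i \sqrt{5}$)
$\left(1560 + P\right) \left(V{\left(g \right)} + z{\left(-23,34 \right)}\right) = \left(1560 - 4381\right) \left(\sqrt{8 + 12} - \left(-11 + 6 i \sqrt{5}\right)\right) = - 2821 \left(\sqrt{20} + \left(11 - 6 i \sqrt{5}\right)\right) = - 2821 \left(2 \sqrt{5} + \left(11 - 6 i \sqrt{5}\right)\right) = - 2821 \left(11 + 2 \sqrt{5} - 6 i \sqrt{5}\right) = -31031 - 5642 \sqrt{5} + 16926 i \sqrt{5}$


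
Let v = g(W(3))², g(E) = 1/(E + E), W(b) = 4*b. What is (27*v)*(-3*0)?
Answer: 0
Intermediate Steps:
g(E) = 1/(2*E)
v = 1/576 (v = (1/(2*((4*3))))² = ((½)/12)² = ((½)*(1/12))² = (1/24)² = 1/576 ≈ 0.0017361)
(27*v)*(-3*0) = (27*(1/576))*(-3*0) = (3/64)*0 = 0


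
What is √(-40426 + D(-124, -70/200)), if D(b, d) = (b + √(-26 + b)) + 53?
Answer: √(-40497 + 5*I*√6) ≈ 0.03 + 201.24*I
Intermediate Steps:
D(b, d) = 53 + b + √(-26 + b)
√(-40426 + D(-124, -70/200)) = √(-40426 + (53 - 124 + √(-26 - 124))) = √(-40426 + (53 - 124 + √(-150))) = √(-40426 + (53 - 124 + 5*I*√6)) = √(-40426 + (-71 + 5*I*√6)) = √(-40497 + 5*I*√6)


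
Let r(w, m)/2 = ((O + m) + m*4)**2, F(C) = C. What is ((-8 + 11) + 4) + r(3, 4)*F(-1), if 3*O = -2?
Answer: -6665/9 ≈ -740.56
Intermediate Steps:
O = -2/3 (O = (1/3)*(-2) = -2/3 ≈ -0.66667)
r(w, m) = 2*(-2/3 + 5*m)**2 (r(w, m) = 2*((-2/3 + m) + m*4)**2 = 2*((-2/3 + m) + 4*m)**2 = 2*(-2/3 + 5*m)**2)
((-8 + 11) + 4) + r(3, 4)*F(-1) = ((-8 + 11) + 4) + (2*(-2 + 15*4)**2/9)*(-1) = (3 + 4) + (2*(-2 + 60)**2/9)*(-1) = 7 + ((2/9)*58**2)*(-1) = 7 + ((2/9)*3364)*(-1) = 7 + (6728/9)*(-1) = 7 - 6728/9 = -6665/9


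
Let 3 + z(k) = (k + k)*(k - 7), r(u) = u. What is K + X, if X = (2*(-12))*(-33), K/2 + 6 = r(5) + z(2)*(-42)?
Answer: 2722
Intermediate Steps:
z(k) = -3 + 2*k*(-7 + k) (z(k) = -3 + (k + k)*(k - 7) = -3 + (2*k)*(-7 + k) = -3 + 2*k*(-7 + k))
K = 1930 (K = -12 + 2*(5 + (-3 - 14*2 + 2*2**2)*(-42)) = -12 + 2*(5 + (-3 - 28 + 2*4)*(-42)) = -12 + 2*(5 + (-3 - 28 + 8)*(-42)) = -12 + 2*(5 - 23*(-42)) = -12 + 2*(5 + 966) = -12 + 2*971 = -12 + 1942 = 1930)
X = 792 (X = -24*(-33) = 792)
K + X = 1930 + 792 = 2722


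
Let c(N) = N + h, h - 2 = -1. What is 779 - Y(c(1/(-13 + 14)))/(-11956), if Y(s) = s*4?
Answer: 2328433/2989 ≈ 779.00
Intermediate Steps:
h = 1 (h = 2 - 1 = 1)
c(N) = 1 + N (c(N) = N + 1 = 1 + N)
Y(s) = 4*s
779 - Y(c(1/(-13 + 14)))/(-11956) = 779 - 4*(1 + 1/(-13 + 14))/(-11956) = 779 - 4*(1 + 1/1)*(-1)/11956 = 779 - 4*(1 + 1)*(-1)/11956 = 779 - 4*2*(-1)/11956 = 779 - 8*(-1)/11956 = 779 - 1*(-2/2989) = 779 + 2/2989 = 2328433/2989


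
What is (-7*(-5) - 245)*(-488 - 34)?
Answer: 109620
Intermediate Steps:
(-7*(-5) - 245)*(-488 - 34) = (35 - 245)*(-522) = -210*(-522) = 109620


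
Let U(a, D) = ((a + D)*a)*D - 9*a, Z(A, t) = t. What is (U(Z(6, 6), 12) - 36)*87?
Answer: 104922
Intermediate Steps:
U(a, D) = -9*a + D*a*(D + a) (U(a, D) = ((D + a)*a)*D - 9*a = (a*(D + a))*D - 9*a = D*a*(D + a) - 9*a = -9*a + D*a*(D + a))
(U(Z(6, 6), 12) - 36)*87 = (6*(-9 + 12² + 12*6) - 36)*87 = (6*(-9 + 144 + 72) - 36)*87 = (6*207 - 36)*87 = (1242 - 36)*87 = 1206*87 = 104922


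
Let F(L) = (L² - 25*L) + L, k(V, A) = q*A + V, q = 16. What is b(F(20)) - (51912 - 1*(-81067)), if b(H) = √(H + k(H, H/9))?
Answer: -132979 + 4*I*√170/3 ≈ -1.3298e+5 + 17.385*I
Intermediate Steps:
k(V, A) = V + 16*A (k(V, A) = 16*A + V = V + 16*A)
F(L) = L² - 24*L
b(H) = √34*√H/3 (b(H) = √(H + (H + 16*(H/9))) = √(H + (H + 16*H/9)) = √(H + 25*H/9) = √(34*H/9) = √34*√H/3)
b(F(20)) - (51912 - 1*(-81067)) = √34*√(20*(-24 + 20))/3 - (51912 - 1*(-81067)) = √34*√(20*(-4))/3 - (51912 + 81067) = √34*√(-80)/3 - 1*132979 = √34*(4*I*√5)/3 - 132979 = 4*I*√170/3 - 132979 = -132979 + 4*I*√170/3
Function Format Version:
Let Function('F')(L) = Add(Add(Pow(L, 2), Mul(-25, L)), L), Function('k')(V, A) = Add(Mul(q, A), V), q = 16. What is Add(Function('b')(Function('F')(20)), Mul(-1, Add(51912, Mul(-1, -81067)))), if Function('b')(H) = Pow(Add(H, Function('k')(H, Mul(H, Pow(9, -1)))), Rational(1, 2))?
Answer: Add(-132979, Mul(Rational(4, 3), I, Pow(170, Rational(1, 2)))) ≈ Add(-1.3298e+5, Mul(17.385, I))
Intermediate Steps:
Function('k')(V, A) = Add(V, Mul(16, A)) (Function('k')(V, A) = Add(Mul(16, A), V) = Add(V, Mul(16, A)))
Function('F')(L) = Add(Pow(L, 2), Mul(-24, L))
Function('b')(H) = Mul(Rational(1, 3), Pow(34, Rational(1, 2)), Pow(H, Rational(1, 2))) (Function('b')(H) = Pow(Add(H, Add(H, Mul(16, Mul(H, Pow(9, -1))))), Rational(1, 2)) = Pow(Add(H, Add(H, Mul(16, Mul(H, Rational(1, 9))))), Rational(1, 2)) = Pow(Add(H, Add(H, Mul(16, Mul(Rational(1, 9), H)))), Rational(1, 2)) = Pow(Add(H, Add(H, Mul(Rational(16, 9), H))), Rational(1, 2)) = Pow(Add(H, Mul(Rational(25, 9), H)), Rational(1, 2)) = Pow(Mul(Rational(34, 9), H), Rational(1, 2)) = Mul(Rational(1, 3), Pow(34, Rational(1, 2)), Pow(H, Rational(1, 2))))
Add(Function('b')(Function('F')(20)), Mul(-1, Add(51912, Mul(-1, -81067)))) = Add(Mul(Rational(1, 3), Pow(34, Rational(1, 2)), Pow(Mul(20, Add(-24, 20)), Rational(1, 2))), Mul(-1, Add(51912, Mul(-1, -81067)))) = Add(Mul(Rational(1, 3), Pow(34, Rational(1, 2)), Pow(Mul(20, -4), Rational(1, 2))), Mul(-1, Add(51912, 81067))) = Add(Mul(Rational(1, 3), Pow(34, Rational(1, 2)), Pow(-80, Rational(1, 2))), Mul(-1, 132979)) = Add(Mul(Rational(1, 3), Pow(34, Rational(1, 2)), Mul(4, I, Pow(5, Rational(1, 2)))), -132979) = Add(Mul(Rational(4, 3), I, Pow(170, Rational(1, 2))), -132979) = Add(-132979, Mul(Rational(4, 3), I, Pow(170, Rational(1, 2))))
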